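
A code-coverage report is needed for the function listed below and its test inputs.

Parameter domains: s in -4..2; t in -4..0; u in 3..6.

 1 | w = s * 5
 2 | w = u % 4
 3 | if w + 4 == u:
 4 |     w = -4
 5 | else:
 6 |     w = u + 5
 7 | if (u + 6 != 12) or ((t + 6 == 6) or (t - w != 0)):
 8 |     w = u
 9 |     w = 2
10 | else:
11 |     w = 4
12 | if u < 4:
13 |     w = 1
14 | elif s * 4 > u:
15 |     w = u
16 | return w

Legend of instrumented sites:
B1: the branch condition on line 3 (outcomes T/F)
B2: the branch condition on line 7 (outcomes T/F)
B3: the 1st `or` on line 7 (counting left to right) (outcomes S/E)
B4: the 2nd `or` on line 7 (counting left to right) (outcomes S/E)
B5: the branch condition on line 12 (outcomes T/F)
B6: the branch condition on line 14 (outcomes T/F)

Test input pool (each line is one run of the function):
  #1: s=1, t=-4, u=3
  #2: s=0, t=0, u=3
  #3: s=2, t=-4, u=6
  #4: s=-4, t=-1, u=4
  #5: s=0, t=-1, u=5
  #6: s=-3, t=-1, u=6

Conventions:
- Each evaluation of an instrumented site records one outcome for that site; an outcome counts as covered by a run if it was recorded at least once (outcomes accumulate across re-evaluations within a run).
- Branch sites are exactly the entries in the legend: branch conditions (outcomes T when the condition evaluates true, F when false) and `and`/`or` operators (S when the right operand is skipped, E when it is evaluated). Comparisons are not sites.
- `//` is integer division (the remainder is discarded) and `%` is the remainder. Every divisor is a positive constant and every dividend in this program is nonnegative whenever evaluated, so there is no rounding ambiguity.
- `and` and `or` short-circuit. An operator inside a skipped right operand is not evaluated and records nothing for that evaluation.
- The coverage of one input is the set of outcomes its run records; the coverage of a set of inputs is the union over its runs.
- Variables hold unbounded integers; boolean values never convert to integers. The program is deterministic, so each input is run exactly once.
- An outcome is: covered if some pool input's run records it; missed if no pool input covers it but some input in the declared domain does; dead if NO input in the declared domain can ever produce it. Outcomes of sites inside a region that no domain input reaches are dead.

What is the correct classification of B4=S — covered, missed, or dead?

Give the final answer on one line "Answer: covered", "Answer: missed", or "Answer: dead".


no pool input records B4=S
but domain input (s=-4, t=0, u=6) does record it -> reachable, so missed
Answer: missed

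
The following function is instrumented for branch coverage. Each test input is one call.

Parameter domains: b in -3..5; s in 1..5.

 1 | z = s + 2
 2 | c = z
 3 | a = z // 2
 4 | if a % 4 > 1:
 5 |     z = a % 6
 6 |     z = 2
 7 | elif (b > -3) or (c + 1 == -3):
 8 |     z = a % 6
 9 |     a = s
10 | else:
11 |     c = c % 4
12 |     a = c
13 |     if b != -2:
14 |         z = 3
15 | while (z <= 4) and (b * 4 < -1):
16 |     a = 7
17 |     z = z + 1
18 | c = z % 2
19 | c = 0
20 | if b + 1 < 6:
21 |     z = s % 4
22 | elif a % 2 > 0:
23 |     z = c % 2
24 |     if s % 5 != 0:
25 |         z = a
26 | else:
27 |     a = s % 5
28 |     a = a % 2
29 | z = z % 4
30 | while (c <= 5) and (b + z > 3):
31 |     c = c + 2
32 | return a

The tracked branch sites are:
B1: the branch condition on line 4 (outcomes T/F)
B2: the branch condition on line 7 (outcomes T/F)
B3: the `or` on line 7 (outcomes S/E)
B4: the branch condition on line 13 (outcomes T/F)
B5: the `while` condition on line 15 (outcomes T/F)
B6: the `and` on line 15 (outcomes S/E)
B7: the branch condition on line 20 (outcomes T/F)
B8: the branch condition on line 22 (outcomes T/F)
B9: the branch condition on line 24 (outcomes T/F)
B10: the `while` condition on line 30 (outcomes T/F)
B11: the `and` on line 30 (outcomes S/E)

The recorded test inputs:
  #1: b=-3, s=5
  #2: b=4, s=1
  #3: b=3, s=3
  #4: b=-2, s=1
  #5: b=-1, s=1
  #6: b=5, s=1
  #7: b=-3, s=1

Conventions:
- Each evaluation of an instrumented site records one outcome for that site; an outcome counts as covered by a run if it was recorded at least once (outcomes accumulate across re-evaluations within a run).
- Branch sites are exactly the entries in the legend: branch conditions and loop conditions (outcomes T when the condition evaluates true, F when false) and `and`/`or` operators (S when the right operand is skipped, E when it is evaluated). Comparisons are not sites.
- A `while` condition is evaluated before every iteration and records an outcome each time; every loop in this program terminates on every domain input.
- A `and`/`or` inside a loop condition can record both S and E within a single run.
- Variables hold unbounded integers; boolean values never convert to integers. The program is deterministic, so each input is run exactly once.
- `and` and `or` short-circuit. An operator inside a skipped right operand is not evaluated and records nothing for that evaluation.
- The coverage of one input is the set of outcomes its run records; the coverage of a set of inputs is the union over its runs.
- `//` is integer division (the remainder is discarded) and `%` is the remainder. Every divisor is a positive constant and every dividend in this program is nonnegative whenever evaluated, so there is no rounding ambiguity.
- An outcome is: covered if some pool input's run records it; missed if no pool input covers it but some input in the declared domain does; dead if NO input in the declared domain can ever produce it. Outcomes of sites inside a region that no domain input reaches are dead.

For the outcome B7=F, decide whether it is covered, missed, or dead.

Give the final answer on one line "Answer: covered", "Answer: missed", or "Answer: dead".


B7=F is recorded by pool input(s) 6 -> covered
Answer: covered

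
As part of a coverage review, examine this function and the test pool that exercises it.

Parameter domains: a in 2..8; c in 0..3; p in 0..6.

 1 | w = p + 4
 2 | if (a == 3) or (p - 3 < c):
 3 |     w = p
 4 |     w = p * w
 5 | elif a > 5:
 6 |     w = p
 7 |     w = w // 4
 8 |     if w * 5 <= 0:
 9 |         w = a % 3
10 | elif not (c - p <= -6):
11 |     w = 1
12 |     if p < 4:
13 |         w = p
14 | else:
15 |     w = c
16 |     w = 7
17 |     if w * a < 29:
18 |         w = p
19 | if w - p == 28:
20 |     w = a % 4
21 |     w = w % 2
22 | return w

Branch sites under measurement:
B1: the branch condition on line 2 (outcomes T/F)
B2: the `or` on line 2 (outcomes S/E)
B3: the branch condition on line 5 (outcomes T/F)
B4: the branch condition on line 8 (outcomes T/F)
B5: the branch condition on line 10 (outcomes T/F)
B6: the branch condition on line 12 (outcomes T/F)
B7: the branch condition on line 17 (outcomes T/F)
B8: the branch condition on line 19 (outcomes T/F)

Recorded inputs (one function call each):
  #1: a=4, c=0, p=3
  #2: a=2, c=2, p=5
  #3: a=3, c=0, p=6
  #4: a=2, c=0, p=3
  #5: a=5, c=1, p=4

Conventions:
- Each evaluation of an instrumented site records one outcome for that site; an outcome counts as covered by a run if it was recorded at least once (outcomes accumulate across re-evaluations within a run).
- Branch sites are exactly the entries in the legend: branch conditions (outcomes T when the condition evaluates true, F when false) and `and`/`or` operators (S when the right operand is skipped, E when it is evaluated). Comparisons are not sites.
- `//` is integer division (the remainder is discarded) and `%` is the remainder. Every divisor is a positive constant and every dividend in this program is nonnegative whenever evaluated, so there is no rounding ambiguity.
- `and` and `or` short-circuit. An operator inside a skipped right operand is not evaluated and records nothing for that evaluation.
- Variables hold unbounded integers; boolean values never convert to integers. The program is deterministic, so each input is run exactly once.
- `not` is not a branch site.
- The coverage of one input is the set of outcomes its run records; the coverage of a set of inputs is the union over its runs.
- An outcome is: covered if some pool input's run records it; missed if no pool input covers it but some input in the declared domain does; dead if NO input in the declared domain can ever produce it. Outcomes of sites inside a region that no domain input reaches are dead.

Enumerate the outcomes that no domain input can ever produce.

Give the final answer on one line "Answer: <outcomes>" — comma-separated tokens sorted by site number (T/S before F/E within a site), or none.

checking every outcome against all 196 domain inputs:
  B8=T: never recorded by any domain input -> dead
  reachable outcomes have witnesses, e.g. B1=T (e.g. a=2, c=0, p=0), B1=F (e.g. a=2, c=0, p=3), B2=S (e.g. a=3, c=0, p=0), B2=E (e.g. a=2, c=0, p=0)

Answer: B8=T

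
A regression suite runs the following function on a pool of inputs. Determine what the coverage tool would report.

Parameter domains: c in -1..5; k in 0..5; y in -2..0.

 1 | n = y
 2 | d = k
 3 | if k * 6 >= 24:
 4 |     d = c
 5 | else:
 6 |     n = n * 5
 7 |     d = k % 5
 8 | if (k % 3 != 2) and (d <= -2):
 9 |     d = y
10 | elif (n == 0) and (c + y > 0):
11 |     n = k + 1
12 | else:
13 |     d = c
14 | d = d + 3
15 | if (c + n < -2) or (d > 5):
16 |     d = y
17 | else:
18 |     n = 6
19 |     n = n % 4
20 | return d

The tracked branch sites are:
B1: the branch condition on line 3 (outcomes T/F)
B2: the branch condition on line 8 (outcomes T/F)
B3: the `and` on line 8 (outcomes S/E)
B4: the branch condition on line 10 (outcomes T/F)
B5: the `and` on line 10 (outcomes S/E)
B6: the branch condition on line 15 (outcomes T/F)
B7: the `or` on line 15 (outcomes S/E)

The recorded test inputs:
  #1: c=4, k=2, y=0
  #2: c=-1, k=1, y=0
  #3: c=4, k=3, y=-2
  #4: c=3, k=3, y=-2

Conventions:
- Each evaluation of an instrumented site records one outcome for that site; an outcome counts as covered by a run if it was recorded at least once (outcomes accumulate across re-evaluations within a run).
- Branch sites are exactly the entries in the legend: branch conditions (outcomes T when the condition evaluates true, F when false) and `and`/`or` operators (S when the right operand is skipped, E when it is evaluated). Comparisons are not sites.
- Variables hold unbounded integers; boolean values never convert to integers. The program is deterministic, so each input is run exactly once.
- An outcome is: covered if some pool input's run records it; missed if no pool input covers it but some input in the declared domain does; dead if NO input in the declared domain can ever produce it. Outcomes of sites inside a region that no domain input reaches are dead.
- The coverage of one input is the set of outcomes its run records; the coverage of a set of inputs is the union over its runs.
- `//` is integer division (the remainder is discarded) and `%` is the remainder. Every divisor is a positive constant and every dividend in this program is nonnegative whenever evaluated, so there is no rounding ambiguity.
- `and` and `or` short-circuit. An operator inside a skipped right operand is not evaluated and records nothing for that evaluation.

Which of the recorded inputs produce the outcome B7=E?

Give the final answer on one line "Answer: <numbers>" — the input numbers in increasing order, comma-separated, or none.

input #1 (c=4, k=2, y=0): records B7=E
input #2 (c=-1, k=1, y=0): records B7=E
input #3 (c=4, k=3, y=-2): does not record B7=E
input #4 (c=3, k=3, y=-2): does not record B7=E

Answer: 1, 2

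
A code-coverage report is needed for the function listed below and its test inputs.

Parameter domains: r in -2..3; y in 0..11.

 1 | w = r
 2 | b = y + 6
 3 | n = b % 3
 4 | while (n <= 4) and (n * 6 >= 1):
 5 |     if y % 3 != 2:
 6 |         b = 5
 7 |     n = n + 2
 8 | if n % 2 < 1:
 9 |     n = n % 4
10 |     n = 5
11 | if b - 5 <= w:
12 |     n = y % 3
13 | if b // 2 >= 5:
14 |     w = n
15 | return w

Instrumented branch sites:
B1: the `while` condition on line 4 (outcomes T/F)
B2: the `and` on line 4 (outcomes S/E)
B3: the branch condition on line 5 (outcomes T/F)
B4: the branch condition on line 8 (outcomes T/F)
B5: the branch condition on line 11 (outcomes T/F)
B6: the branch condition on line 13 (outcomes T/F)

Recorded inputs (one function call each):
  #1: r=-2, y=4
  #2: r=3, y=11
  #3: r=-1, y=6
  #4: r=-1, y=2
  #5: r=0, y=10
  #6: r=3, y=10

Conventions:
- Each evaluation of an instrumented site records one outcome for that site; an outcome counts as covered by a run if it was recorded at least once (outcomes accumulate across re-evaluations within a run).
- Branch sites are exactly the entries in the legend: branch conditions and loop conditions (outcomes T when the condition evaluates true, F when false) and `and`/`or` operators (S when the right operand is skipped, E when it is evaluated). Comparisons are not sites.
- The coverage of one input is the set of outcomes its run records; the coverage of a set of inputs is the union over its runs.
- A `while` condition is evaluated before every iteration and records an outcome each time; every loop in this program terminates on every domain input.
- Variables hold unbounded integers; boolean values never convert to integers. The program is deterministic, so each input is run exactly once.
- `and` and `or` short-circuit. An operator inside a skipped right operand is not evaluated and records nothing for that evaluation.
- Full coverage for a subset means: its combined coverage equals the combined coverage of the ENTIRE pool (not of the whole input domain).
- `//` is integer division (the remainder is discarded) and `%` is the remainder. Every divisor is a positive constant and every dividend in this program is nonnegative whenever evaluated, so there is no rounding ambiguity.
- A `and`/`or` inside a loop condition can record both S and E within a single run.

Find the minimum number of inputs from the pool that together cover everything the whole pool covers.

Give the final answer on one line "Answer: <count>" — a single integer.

#1 (r=-2, y=4) -> B2->E, B1->T, B3->T, B2->E, B1->T, B3->T, B2->S, B1->F, B4->F, B5->F, B6->F; covered: B1=T, B1=F, B2=S, B2=E, B3=T, B4=F, B5=F, B6=F
#2 (r=3, y=11) -> B2->E, B1->T, B3->F, B2->E, B1->T, B3->F, B2->S, B1->F, B4->T, B5->F, B6->T; covered: B1=T, B1=F, B2=S, B2=E, B3=F, B4=T, B5=F, B6=T
#3 (r=-1, y=6) -> B2->E, B1->F, B4->T, B5->F, B6->T; covered: B1=F, B2=E, B4=T, B5=F, B6=T
#4 (r=-1, y=2) -> B2->E, B1->T, B3->F, B2->E, B1->T, B3->F, B2->S, B1->F, B4->T, B5->F, B6->F; covered: B1=T, B1=F, B2=S, B2=E, B3=F, B4=T, B5=F, B6=F
#5 (r=0, y=10) -> B2->E, B1->T, B3->T, B2->E, B1->T, B3->T, B2->S, B1->F, B4->F, B5->T, B6->F; covered: B1=T, B1=F, B2=S, B2=E, B3=T, B4=F, B5=T, B6=F
#6 (r=3, y=10) -> B2->E, B1->T, B3->T, B2->E, B1->T, B3->T, B2->S, B1->F, B4->F, B5->T, B6->F; covered: B1=T, B1=F, B2=S, B2=E, B3=T, B4=F, B5=T, B6=F
together the pool reaches 12 outcomes: B1=T, B1=F, B2=S, B2=E, B3=T, B3=F, B4=T, B4=F, B5=T, B5=F, B6=T, B6=F
every size-1 subset falls short of the 12 outcomes (best: 8/12)
inputs {2, 5} (size 2) cover everything; no size-2 subset with a lexicographically smaller index list covers all 12

Answer: 2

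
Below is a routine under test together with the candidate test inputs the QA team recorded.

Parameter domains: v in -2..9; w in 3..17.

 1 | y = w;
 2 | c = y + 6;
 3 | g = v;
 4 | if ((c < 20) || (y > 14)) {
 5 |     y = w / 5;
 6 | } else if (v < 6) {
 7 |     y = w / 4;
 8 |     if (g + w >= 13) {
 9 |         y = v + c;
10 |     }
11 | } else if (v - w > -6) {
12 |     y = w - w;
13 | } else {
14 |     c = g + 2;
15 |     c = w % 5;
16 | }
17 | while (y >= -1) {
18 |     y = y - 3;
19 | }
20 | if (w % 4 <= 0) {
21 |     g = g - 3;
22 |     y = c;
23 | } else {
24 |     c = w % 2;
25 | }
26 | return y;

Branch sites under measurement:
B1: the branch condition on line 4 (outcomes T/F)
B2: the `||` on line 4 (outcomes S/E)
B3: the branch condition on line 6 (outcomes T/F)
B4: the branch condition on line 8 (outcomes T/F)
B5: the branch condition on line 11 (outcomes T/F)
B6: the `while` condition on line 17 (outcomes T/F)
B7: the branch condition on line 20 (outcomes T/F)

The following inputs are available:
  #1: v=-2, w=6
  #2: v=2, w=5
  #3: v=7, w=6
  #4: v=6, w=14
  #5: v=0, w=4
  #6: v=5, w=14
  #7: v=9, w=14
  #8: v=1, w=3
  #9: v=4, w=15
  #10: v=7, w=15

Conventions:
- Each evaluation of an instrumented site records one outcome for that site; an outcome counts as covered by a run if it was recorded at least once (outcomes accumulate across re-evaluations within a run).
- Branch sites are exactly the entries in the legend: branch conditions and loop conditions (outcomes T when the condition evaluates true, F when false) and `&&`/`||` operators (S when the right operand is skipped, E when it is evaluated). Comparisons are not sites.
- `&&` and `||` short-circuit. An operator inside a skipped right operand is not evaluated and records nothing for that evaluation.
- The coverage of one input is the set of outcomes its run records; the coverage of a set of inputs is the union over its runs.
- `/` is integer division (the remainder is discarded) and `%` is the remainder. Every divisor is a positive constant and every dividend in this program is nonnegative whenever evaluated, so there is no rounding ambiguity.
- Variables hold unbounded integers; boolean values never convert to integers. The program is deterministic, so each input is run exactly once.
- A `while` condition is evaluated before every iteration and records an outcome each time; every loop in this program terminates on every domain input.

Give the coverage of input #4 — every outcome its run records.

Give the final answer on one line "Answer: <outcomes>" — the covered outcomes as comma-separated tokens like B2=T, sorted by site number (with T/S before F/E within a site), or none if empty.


Running input #4 (v=6, w=14), event by event:
  B2->E, B1->F, B3->F, B5->F, B6->T, B6->T, B6->T, B6->T, B6->T, B6->T
  B6->F, B7->F
distinct outcomes covered: B1=F, B2=E, B3=F, B5=F, B6=T, B6=F, B7=F
Answer: B1=F, B2=E, B3=F, B5=F, B6=T, B6=F, B7=F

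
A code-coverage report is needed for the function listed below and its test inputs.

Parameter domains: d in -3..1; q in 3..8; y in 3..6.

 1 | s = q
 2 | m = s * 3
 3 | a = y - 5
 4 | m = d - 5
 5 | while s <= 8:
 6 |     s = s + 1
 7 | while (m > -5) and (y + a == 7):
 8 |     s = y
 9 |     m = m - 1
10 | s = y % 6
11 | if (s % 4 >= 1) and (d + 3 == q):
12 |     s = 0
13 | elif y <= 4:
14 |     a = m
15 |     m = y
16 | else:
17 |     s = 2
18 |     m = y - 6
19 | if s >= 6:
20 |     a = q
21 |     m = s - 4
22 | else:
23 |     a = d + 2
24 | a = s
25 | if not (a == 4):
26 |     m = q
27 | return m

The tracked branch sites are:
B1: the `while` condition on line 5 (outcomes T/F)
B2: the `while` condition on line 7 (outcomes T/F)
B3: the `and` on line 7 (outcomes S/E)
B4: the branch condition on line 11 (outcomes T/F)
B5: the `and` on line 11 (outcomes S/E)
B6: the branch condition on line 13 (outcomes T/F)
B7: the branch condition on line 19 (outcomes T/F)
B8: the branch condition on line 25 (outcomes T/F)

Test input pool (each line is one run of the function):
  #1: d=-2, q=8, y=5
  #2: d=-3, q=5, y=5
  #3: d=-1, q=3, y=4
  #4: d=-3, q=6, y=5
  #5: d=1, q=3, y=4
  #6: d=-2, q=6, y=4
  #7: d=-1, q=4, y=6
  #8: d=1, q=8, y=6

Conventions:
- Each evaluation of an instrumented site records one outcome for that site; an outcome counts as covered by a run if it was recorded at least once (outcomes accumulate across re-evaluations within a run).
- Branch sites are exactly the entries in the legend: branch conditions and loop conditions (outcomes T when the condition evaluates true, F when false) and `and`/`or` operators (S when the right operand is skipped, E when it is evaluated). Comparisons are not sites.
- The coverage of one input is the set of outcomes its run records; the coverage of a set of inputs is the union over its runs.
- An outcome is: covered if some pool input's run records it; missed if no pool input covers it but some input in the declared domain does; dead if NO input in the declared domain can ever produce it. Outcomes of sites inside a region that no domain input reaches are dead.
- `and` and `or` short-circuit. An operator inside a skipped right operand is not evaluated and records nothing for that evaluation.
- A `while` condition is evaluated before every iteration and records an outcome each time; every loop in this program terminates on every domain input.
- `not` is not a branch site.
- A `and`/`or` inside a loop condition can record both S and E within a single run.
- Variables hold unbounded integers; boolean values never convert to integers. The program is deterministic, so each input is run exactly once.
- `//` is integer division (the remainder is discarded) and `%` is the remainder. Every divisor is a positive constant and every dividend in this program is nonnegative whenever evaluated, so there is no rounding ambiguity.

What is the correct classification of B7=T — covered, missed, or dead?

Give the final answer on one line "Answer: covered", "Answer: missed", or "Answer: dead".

no pool input records B7=T
checking all 120 inputs in the declared domain: B7=T is never recorded -> dead

Answer: dead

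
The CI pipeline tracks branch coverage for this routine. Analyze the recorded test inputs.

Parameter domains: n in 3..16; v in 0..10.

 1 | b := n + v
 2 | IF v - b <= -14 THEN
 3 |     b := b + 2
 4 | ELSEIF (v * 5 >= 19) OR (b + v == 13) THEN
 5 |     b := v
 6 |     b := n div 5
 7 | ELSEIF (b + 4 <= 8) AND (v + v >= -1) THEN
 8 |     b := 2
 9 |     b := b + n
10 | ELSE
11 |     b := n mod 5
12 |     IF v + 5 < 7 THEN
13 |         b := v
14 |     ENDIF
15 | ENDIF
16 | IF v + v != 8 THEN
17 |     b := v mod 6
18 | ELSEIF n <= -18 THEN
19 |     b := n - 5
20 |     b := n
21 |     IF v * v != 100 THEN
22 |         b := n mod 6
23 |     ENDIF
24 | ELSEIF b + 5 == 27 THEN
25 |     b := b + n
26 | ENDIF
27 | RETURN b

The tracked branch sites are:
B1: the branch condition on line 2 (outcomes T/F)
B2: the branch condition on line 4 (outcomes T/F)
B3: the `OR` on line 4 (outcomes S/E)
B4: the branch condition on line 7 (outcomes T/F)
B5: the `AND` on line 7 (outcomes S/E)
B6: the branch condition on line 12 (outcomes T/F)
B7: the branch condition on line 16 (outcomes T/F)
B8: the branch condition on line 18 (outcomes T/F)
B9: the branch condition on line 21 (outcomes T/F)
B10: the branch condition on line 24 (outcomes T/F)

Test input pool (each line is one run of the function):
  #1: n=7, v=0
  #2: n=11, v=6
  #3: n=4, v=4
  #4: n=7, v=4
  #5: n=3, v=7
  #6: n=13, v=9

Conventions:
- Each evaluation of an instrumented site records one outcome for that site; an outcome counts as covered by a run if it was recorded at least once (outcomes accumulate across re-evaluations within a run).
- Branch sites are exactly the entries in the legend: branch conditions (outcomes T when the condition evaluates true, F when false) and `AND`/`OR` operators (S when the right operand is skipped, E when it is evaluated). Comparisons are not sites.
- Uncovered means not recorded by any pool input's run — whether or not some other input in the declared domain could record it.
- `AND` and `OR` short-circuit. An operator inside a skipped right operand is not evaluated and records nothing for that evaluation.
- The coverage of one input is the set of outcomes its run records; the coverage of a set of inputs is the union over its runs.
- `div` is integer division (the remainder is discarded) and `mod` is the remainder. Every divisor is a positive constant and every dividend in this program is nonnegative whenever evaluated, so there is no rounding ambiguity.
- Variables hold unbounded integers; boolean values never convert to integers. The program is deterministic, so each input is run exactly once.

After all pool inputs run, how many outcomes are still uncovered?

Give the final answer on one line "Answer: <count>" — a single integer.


run #1 (n=7, v=0) runs B1->F, B3->E, B2->F, B5->S, B4->F, B6->T, B7->T; records B1=F, B2=F, B3=E, B4=F, B5=S, B6=T, B7=T
run #2 (n=11, v=6) runs B1->F, B3->S, B2->T, B7->T; records B1=F, B2=T, B3=S, B7=T
run #3 (n=4, v=4) runs B1->F, B3->S, B2->T, B7->F, B8->F, B10->F; records B1=F, B2=T, B3=S, B7=F, B8=F, B10=F
run #4 (n=7, v=4) runs B1->F, B3->S, B2->T, B7->F, B8->F, B10->F; records B1=F, B2=T, B3=S, B7=F, B8=F, B10=F
run #5 (n=3, v=7) runs B1->F, B3->S, B2->T, B7->T; records B1=F, B2=T, B3=S, B7=T
run #6 (n=13, v=9) runs B1->F, B3->S, B2->T, B7->T; records B1=F, B2=T, B3=S, B7=T
union over the pool: B1=F, B2=T, B2=F, B3=S, B3=E, B4=F, B5=S, B6=T, B7=T, B7=F, B8=F, B10=F
uncovered (8 of 20): B1=T, B4=T, B5=E, B6=F, B8=T, B9=T, B9=F, B10=T
Answer: 8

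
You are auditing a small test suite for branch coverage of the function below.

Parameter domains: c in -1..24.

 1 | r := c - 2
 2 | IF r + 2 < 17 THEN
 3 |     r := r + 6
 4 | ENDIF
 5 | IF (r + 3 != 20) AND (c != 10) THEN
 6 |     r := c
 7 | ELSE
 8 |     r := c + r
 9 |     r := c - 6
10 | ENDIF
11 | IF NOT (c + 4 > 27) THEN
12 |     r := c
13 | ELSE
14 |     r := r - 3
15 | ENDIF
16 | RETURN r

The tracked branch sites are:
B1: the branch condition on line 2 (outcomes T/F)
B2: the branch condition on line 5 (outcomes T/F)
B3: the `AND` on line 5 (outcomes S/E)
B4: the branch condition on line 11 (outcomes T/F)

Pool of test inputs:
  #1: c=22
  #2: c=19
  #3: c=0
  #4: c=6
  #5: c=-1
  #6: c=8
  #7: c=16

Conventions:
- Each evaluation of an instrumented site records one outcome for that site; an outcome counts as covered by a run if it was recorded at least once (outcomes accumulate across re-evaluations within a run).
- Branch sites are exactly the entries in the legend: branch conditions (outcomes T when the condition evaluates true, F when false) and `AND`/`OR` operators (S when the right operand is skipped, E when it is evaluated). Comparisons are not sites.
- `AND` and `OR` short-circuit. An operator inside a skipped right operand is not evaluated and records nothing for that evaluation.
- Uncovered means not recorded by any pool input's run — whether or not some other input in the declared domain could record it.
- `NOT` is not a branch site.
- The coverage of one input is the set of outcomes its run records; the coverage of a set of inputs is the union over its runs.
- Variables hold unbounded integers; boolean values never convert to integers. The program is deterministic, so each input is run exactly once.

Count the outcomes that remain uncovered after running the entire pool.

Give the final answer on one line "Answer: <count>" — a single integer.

input #1, c=22: events B1->F, B3->E, B2->T, B4->T; outcomes B1=F, B2=T, B3=E, B4=T
input #2, c=19: events B1->F, B3->S, B2->F, B4->T; outcomes B1=F, B2=F, B3=S, B4=T
input #3, c=0: events B1->T, B3->E, B2->T, B4->T; outcomes B1=T, B2=T, B3=E, B4=T
input #4, c=6: events B1->T, B3->E, B2->T, B4->T; outcomes B1=T, B2=T, B3=E, B4=T
input #5, c=-1: events B1->T, B3->E, B2->T, B4->T; outcomes B1=T, B2=T, B3=E, B4=T
input #6, c=8: events B1->T, B3->E, B2->T, B4->T; outcomes B1=T, B2=T, B3=E, B4=T
input #7, c=16: events B1->T, B3->E, B2->T, B4->T; outcomes B1=T, B2=T, B3=E, B4=T
union over the pool: B1=T, B1=F, B2=T, B2=F, B3=S, B3=E, B4=T
uncovered (1 of 8): B4=F

Answer: 1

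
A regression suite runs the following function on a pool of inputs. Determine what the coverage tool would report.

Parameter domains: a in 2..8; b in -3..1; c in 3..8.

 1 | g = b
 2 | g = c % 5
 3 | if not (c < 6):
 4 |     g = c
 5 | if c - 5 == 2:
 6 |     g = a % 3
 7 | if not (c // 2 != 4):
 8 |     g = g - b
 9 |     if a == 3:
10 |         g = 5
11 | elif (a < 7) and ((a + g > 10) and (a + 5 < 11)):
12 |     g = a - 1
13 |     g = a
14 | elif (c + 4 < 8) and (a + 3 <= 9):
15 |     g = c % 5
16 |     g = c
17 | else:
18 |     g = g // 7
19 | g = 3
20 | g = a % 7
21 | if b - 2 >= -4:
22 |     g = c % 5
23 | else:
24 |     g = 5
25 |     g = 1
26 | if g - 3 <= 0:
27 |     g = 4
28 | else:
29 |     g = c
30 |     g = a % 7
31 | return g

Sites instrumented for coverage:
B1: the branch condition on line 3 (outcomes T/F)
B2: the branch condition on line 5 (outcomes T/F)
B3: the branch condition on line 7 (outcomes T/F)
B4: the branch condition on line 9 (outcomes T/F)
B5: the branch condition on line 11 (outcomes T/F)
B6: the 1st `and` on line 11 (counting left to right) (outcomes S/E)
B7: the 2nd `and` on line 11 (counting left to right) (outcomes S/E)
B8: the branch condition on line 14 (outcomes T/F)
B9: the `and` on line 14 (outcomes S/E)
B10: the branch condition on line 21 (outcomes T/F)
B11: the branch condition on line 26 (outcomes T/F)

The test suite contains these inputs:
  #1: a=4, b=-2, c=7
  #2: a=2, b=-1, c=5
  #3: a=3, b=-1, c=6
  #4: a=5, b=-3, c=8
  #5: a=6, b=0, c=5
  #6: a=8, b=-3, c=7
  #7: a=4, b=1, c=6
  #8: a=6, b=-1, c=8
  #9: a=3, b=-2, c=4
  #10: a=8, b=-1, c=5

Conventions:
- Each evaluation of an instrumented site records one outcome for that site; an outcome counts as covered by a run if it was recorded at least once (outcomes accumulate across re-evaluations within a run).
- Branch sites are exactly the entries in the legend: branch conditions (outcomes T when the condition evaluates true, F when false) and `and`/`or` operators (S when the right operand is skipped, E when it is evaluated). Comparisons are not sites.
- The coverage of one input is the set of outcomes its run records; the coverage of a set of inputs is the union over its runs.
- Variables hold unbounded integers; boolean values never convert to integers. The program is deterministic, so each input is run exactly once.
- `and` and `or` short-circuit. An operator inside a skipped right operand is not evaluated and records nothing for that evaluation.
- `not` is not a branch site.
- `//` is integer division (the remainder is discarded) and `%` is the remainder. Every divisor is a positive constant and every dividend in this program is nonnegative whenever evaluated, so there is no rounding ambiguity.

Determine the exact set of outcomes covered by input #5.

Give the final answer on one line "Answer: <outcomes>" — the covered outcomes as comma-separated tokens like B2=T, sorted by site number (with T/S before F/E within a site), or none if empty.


Simulating input #5 (a=6, b=0, c=5) step by step:
  B1->F, B2->F, B3->F, B6->E, B7->S, B5->F, B9->S, B8->F, B10->T, B11->T
as a set, this run covers: B1=F, B2=F, B3=F, B5=F, B6=E, B7=S, B8=F, B9=S, B10=T, B11=T
Answer: B1=F, B2=F, B3=F, B5=F, B6=E, B7=S, B8=F, B9=S, B10=T, B11=T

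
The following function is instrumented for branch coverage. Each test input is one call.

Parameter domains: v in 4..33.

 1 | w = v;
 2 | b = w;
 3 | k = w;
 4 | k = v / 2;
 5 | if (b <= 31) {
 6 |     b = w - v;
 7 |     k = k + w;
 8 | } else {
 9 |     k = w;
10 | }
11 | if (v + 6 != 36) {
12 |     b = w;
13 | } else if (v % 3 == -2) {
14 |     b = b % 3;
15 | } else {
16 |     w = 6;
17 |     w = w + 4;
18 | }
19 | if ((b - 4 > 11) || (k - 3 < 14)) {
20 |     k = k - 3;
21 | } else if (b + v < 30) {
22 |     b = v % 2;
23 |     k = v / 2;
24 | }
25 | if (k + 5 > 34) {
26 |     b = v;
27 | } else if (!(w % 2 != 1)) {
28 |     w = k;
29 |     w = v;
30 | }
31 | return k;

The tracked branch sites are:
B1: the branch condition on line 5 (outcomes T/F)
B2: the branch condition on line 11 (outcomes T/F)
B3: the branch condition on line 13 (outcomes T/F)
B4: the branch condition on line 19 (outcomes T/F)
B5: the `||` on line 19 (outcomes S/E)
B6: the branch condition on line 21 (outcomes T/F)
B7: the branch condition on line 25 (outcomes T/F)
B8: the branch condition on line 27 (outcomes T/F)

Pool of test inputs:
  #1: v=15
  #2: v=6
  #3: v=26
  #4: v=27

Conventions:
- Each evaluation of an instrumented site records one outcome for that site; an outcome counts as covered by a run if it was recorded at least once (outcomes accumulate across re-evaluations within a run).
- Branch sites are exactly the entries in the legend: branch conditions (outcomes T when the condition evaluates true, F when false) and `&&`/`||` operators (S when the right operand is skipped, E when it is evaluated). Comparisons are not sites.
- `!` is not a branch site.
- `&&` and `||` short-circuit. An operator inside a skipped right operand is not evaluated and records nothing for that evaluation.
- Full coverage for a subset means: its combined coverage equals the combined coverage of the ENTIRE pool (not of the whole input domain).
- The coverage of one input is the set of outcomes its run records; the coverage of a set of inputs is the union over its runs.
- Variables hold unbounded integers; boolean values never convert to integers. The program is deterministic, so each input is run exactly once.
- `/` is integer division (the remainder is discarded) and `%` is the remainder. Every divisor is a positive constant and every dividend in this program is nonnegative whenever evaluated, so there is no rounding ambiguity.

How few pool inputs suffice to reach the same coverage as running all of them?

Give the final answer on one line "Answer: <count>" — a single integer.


run #1 (v=15) runs B1->T, B2->T, B5->E, B4->F, B6->F, B7->F, B8->T; records B1=T, B2=T, B4=F, B5=E, B6=F, B7=F, B8=T
run #2 (v=6) runs B1->T, B2->T, B5->E, B4->T, B7->F, B8->F; records B1=T, B2=T, B4=T, B5=E, B7=F, B8=F
run #3 (v=26) runs B1->T, B2->T, B5->S, B4->T, B7->T; records B1=T, B2=T, B4=T, B5=S, B7=T
run #4 (v=27) runs B1->T, B2->T, B5->S, B4->T, B7->T; records B1=T, B2=T, B4=T, B5=S, B7=T
the full pool covers 11 outcomes: B1=T, B2=T, B4=T, B4=F, B5=S, B5=E, B6=F, B7=T, B7=F, B8=T, B8=F
every size-1 subset falls short of the 11 outcomes (best: 7/11)
every size-2 subset falls short of the 11 outcomes (best: 10/11)
inputs {1, 2, 3} (size 3) cover everything; no size-3 subset with a lexicographically smaller index list covers all 11
Answer: 3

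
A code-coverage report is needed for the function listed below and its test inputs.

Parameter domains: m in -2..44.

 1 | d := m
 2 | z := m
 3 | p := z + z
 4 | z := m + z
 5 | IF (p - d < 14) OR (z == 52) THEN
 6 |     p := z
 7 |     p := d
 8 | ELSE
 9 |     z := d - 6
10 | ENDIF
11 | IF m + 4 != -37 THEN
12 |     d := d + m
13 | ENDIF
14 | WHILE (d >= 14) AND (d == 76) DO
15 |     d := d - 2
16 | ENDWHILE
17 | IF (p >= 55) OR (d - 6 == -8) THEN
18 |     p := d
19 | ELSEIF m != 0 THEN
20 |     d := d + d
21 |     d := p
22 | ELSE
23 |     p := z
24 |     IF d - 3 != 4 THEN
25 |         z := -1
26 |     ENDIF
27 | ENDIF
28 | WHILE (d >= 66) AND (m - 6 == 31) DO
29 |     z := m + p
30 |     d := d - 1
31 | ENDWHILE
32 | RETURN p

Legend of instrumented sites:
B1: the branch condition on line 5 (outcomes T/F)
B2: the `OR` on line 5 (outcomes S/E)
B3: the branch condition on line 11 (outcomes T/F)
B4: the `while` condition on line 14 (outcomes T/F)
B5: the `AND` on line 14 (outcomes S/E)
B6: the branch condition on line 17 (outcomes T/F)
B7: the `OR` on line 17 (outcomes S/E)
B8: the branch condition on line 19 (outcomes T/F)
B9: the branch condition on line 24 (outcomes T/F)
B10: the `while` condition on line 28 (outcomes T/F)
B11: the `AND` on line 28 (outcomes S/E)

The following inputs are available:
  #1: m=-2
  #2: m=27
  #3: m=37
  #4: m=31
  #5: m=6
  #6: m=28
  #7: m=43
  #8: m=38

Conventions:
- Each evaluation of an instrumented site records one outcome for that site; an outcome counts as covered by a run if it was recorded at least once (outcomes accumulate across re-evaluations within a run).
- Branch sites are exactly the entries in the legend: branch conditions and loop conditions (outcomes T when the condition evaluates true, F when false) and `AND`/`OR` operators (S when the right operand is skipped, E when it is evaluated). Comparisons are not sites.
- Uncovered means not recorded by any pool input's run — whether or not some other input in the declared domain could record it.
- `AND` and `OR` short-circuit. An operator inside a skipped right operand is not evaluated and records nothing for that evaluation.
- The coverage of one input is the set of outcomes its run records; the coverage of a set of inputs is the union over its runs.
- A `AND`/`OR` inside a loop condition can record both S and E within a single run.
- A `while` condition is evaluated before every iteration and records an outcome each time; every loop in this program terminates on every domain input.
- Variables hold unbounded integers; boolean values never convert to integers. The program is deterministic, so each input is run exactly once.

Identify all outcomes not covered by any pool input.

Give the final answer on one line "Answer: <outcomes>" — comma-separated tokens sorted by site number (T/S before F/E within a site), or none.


run #1 (m=-2) runs B2->S, B1->T, B3->T, B5->S, B4->F, B7->E, B6->F, B8->T, B11->S, B10->F; records B1=T, B2=S, B3=T, B4=F, B5=S, B6=F, B7=E, B8=T, B10=F, B11=S
run #2 (m=27) runs B2->E, B1->F, B3->T, B5->E, B4->F, B7->E, B6->F, B8->T, B11->S, B10->F; records B1=F, B2=E, B3=T, B4=F, B5=E, B6=F, B7=E, B8=T, B10=F, B11=S
run #3 (m=37) runs B2->E, B1->F, B3->T, B5->E, B4->F, B7->S, B6->T, B11->E, B10->T, B11->E, B10->T, B11->E, B10->T, B11->E, ...; records B1=F, B2=E, B3=T, B4=F, B5=E, B6=T, B7=S, B10=T, B10=F, B11=S, B11=E
run #4 (m=31) runs B2->E, B1->F, B3->T, B5->E, B4->F, B7->S, B6->T, B11->S, B10->F; records B1=F, B2=E, B3=T, B4=F, B5=E, B6=T, B7=S, B10=F, B11=S
run #5 (m=6) runs B2->S, B1->T, B3->T, B5->S, B4->F, B7->E, B6->F, B8->T, B11->S, B10->F; records B1=T, B2=S, B3=T, B4=F, B5=S, B6=F, B7=E, B8=T, B10=F, B11=S
run #6 (m=28) runs B2->E, B1->F, B3->T, B5->E, B4->F, B7->S, B6->T, B11->S, B10->F; records B1=F, B2=E, B3=T, B4=F, B5=E, B6=T, B7=S, B10=F, B11=S
run #7 (m=43) runs B2->E, B1->F, B3->T, B5->E, B4->F, B7->S, B6->T, B11->E, B10->F; records B1=F, B2=E, B3=T, B4=F, B5=E, B6=T, B7=S, B10=F, B11=E
run #8 (m=38) runs B2->E, B1->F, B3->T, B5->E, B4->T, B5->E, B4->F, B7->S, B6->T, B11->E, B10->F; records B1=F, B2=E, B3=T, B4=T, B4=F, B5=E, B6=T, B7=S, B10=F, B11=E
union over the pool: B1=T, B1=F, B2=S, B2=E, B3=T, B4=T, B4=F, B5=S, B5=E, B6=T, B6=F, B7=S, B7=E, B8=T, B10=T, B10=F, B11=S, B11=E
uncovered (4 of 22): B3=F, B8=F, B9=T, B9=F
Answer: B3=F, B8=F, B9=T, B9=F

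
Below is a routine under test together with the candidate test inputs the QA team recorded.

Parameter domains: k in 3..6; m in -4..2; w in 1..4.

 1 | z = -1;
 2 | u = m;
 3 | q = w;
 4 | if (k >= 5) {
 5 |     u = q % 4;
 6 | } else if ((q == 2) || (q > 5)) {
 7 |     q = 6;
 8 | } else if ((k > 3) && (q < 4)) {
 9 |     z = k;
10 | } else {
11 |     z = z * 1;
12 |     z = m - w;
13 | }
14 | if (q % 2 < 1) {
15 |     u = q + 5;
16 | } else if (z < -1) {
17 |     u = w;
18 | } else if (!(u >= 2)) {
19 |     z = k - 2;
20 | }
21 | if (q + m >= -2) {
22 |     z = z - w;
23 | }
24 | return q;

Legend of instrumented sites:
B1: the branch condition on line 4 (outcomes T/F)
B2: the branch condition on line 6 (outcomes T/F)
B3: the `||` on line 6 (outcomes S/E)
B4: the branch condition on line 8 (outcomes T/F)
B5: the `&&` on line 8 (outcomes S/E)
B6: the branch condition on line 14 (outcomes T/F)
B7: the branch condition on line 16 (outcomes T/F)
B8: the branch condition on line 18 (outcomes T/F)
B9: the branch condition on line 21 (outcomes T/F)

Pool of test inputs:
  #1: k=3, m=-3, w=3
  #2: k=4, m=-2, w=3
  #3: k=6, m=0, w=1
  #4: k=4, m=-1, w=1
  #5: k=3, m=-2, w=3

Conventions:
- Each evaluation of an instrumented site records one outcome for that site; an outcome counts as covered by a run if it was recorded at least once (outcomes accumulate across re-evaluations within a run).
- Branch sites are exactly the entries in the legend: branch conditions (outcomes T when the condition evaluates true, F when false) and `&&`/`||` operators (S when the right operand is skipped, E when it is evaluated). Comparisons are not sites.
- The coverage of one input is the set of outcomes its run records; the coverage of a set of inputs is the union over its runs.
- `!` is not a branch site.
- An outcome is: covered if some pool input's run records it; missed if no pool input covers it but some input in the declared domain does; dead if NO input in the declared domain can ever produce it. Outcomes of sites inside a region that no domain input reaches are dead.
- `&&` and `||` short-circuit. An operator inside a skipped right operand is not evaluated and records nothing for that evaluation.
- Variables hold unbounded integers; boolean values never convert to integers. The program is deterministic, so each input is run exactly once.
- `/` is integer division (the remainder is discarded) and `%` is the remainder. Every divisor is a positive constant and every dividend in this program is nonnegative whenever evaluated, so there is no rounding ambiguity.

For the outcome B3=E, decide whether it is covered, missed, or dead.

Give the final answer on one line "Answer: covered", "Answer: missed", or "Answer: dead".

B3=E is recorded by pool input(s) 1, 2, 4, 5 -> covered

Answer: covered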